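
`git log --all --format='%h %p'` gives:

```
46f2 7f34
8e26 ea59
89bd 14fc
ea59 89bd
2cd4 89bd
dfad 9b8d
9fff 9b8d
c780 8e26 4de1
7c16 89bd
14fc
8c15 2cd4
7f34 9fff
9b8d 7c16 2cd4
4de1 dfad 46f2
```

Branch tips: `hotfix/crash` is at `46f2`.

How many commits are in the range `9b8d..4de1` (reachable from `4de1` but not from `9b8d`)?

Reachable from 4de1: {14fc, 2cd4, 46f2, 4de1, 7c16, 7f34, 89bd, 9b8d, 9fff, dfad}.
Reachable from 9b8d: {14fc, 2cd4, 7c16, 89bd, 9b8d}.
In 4de1's history but not 9b8d's: {46f2, 4de1, 7f34, 9fff, dfad} — 5 commits.

5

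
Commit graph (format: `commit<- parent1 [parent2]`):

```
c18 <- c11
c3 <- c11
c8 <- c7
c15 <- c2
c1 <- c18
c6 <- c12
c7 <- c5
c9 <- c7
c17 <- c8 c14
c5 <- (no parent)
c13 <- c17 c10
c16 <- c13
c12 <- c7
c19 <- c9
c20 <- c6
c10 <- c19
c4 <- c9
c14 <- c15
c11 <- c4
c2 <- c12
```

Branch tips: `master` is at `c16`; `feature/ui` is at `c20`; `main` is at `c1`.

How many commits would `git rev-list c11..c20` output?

Reachable from c20: {c12, c20, c5, c6, c7}.
Reachable from c11: {c11, c4, c5, c7, c9}.
In c20's history but not c11's: {c12, c20, c6} — 3 commits.

3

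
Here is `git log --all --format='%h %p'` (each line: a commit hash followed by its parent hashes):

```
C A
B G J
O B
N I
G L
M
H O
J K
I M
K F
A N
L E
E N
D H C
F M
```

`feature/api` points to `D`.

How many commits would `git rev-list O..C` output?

2

Reachable from C: {A, C, I, M, N}.
Reachable from O: {B, E, F, G, I, J, K, L, M, N, O}.
In C's history but not O's: {A, C} — 2 commits.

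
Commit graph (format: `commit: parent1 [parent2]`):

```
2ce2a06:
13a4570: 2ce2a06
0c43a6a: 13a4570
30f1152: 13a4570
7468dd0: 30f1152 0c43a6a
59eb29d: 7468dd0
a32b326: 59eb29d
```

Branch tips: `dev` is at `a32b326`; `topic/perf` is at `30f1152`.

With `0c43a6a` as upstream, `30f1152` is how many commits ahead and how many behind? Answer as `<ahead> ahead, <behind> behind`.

1 ahead, 1 behind

Reachable from 30f1152: {13a4570, 2ce2a06, 30f1152}.
Reachable from 0c43a6a: {0c43a6a, 13a4570, 2ce2a06}.
Only in 30f1152's history (ahead): {30f1152} — 1.
Only in 0c43a6a's history (behind): {0c43a6a} — 1.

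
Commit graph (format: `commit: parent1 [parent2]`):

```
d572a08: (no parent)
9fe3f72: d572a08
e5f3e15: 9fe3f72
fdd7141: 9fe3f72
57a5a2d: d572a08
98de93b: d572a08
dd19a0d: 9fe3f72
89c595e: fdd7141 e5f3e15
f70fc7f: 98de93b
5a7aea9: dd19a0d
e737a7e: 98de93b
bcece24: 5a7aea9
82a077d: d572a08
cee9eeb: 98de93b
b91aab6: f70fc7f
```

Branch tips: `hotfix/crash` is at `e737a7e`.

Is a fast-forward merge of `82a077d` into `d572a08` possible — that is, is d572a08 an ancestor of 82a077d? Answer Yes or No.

Yes

A fast-forward from d572a08 to 82a077d is possible iff d572a08 is an ancestor of 82a077d.
Ancestors of 82a077d: {82a077d, d572a08}.
d572a08 is among them, so fast-forward is possible.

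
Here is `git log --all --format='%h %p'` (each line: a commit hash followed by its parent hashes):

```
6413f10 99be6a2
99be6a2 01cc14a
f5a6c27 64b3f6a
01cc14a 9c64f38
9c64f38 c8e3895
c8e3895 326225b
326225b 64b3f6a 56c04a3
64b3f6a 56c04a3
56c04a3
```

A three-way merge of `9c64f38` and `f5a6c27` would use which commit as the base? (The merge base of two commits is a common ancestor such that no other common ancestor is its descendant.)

Ancestors of 9c64f38: {326225b, 56c04a3, 64b3f6a, 9c64f38, c8e3895}.
Ancestors of f5a6c27: {56c04a3, 64b3f6a, f5a6c27}.
Common ancestors: {56c04a3, 64b3f6a}.
Among these, 64b3f6a is not an ancestor of any other common ancestor — it is the merge base.

64b3f6a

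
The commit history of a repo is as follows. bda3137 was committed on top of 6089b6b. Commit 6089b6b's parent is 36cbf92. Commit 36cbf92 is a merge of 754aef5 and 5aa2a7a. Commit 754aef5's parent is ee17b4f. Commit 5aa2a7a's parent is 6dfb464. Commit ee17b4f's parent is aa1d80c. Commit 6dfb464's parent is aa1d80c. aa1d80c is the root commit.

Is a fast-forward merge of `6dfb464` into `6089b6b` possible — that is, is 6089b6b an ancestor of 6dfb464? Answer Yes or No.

No

A fast-forward from 6089b6b to 6dfb464 is possible iff 6089b6b is an ancestor of 6dfb464.
Ancestors of 6dfb464: {6dfb464, aa1d80c}.
6089b6b is not among them, so fast-forward is not possible.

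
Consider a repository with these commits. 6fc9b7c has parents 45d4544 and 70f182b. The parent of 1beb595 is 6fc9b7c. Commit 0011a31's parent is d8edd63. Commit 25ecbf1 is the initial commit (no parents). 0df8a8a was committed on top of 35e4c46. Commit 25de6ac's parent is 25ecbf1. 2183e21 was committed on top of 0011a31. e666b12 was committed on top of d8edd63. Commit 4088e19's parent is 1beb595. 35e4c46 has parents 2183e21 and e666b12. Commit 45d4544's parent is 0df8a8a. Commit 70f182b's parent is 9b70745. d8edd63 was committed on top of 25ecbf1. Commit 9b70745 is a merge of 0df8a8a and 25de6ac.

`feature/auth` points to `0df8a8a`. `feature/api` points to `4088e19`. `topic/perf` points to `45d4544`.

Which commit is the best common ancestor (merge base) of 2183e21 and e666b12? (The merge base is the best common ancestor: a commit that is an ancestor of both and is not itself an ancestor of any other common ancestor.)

Ancestors of 2183e21: {0011a31, 2183e21, 25ecbf1, d8edd63}.
Ancestors of e666b12: {25ecbf1, d8edd63, e666b12}.
Common ancestors: {25ecbf1, d8edd63}.
Among these, d8edd63 is not an ancestor of any other common ancestor — it is the merge base.

d8edd63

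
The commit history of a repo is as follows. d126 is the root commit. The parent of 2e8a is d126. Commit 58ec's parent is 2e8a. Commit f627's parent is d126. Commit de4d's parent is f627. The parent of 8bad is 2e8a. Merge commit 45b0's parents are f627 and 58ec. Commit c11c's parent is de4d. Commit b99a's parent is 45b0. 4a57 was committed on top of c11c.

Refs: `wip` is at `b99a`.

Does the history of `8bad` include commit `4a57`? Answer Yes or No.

No

Ancestors of 8bad: {2e8a, 8bad, d126}.
4a57 is not in that set, so it is not an ancestor of 8bad.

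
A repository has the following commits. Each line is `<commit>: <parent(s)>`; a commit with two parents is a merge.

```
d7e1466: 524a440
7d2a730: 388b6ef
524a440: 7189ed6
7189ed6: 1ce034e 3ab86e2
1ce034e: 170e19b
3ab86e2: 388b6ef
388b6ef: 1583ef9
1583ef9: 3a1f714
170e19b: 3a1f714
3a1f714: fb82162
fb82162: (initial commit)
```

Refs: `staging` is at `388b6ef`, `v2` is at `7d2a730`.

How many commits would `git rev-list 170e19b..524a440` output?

Reachable from 524a440: {1583ef9, 170e19b, 1ce034e, 388b6ef, 3a1f714, 3ab86e2, 524a440, 7189ed6, fb82162}.
Reachable from 170e19b: {170e19b, 3a1f714, fb82162}.
In 524a440's history but not 170e19b's: {1583ef9, 1ce034e, 388b6ef, 3ab86e2, 524a440, 7189ed6} — 6 commits.

6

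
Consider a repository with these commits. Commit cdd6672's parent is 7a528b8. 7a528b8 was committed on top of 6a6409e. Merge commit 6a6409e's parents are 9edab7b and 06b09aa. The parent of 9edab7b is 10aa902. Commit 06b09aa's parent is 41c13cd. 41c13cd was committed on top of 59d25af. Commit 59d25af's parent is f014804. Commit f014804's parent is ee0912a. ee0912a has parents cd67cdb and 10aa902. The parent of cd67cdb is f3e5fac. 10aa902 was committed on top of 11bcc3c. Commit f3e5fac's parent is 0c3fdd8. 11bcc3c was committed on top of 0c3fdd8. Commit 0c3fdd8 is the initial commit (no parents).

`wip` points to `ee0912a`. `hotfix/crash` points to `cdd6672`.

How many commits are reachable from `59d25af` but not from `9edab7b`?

5

Reachable from 59d25af: {0c3fdd8, 10aa902, 11bcc3c, 59d25af, cd67cdb, ee0912a, f014804, f3e5fac}.
Reachable from 9edab7b: {0c3fdd8, 10aa902, 11bcc3c, 9edab7b}.
In 59d25af's history but not 9edab7b's: {59d25af, cd67cdb, ee0912a, f014804, f3e5fac} — 5 commits.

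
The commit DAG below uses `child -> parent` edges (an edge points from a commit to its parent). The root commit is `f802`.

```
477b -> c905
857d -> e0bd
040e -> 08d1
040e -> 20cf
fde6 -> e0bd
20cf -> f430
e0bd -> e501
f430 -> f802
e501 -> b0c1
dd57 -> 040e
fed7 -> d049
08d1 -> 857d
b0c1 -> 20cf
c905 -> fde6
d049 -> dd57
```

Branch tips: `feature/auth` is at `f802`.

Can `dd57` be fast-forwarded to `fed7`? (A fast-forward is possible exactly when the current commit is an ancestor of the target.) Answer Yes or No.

Yes

A fast-forward from dd57 to fed7 is possible iff dd57 is an ancestor of fed7.
Ancestors of fed7: {040e, 08d1, 20cf, 857d, b0c1, d049, dd57, e0bd, e501, f430, f802, fed7}.
dd57 is among them, so fast-forward is possible.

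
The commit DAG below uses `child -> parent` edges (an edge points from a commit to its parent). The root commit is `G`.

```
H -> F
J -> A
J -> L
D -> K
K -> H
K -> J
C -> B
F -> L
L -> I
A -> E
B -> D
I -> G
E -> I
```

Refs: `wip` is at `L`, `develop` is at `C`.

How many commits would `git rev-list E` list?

Walking parent pointers from E: reachable set = {E, G, I}.
That is 3 commits.

3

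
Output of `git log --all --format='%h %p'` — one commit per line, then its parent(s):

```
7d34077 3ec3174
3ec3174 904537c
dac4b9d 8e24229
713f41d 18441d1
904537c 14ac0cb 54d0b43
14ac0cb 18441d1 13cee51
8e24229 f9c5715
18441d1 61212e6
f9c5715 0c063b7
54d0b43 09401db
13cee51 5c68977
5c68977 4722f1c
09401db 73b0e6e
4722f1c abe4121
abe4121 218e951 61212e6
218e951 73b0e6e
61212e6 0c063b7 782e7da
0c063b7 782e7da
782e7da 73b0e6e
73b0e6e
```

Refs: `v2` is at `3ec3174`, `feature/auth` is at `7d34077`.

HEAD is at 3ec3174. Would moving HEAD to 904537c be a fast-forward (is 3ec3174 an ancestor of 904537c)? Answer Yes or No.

No

A fast-forward from 3ec3174 to 904537c is possible iff 3ec3174 is an ancestor of 904537c.
Ancestors of 904537c: {09401db, 0c063b7, 13cee51, 14ac0cb, 18441d1, 218e951, 4722f1c, 54d0b43, 5c68977, 61212e6, 73b0e6e, 782e7da, 904537c, abe4121}.
3ec3174 is not among them, so fast-forward is not possible.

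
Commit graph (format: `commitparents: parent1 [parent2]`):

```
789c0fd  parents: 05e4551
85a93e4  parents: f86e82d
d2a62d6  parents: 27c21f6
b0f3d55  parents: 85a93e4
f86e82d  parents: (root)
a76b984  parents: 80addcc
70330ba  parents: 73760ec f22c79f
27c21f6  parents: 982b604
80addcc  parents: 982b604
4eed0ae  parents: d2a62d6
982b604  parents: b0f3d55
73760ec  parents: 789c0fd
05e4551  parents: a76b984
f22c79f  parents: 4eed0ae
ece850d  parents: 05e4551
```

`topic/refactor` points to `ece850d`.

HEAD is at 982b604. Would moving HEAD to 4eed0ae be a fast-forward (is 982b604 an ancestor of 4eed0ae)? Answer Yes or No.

A fast-forward from 982b604 to 4eed0ae is possible iff 982b604 is an ancestor of 4eed0ae.
Ancestors of 4eed0ae: {27c21f6, 4eed0ae, 85a93e4, 982b604, b0f3d55, d2a62d6, f86e82d}.
982b604 is among them, so fast-forward is possible.

Yes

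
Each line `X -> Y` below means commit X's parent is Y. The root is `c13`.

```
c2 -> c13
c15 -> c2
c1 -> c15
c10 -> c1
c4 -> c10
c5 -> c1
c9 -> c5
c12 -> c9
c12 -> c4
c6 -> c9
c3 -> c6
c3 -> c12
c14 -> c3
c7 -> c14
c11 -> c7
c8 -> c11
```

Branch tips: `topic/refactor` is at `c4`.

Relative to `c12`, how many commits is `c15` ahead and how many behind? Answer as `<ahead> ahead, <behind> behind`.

0 ahead, 6 behind

Reachable from c15: {c13, c15, c2}.
Reachable from c12: {c1, c10, c12, c13, c15, c2, c4, c5, c9}.
Only in c15's history (ahead): {} — 0.
Only in c12's history (behind): {c1, c10, c12, c4, c5, c9} — 6.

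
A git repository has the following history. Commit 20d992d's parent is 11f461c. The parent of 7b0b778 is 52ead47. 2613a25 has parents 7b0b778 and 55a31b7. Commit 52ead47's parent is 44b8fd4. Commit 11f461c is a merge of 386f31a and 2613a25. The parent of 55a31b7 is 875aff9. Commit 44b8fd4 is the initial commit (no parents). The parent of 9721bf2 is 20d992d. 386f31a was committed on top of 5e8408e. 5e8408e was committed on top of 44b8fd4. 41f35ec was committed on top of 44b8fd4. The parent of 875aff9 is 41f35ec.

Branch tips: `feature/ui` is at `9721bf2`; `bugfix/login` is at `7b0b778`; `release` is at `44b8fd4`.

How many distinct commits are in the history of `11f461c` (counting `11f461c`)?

Walking parent pointers from 11f461c: reachable set = {11f461c, 2613a25, 386f31a, 41f35ec, 44b8fd4, 52ead47, 55a31b7, 5e8408e, 7b0b778, 875aff9}.
That is 10 commits.

10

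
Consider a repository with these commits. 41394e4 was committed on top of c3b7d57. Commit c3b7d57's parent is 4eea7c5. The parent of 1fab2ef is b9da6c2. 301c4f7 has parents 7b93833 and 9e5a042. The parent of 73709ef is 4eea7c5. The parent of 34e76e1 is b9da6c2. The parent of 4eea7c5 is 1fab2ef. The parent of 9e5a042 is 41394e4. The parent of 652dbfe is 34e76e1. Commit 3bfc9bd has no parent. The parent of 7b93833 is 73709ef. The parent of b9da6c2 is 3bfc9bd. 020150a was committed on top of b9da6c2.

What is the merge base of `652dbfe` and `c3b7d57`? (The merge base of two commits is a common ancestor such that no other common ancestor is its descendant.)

b9da6c2

Ancestors of 652dbfe: {34e76e1, 3bfc9bd, 652dbfe, b9da6c2}.
Ancestors of c3b7d57: {1fab2ef, 3bfc9bd, 4eea7c5, b9da6c2, c3b7d57}.
Common ancestors: {3bfc9bd, b9da6c2}.
Among these, b9da6c2 is not an ancestor of any other common ancestor — it is the merge base.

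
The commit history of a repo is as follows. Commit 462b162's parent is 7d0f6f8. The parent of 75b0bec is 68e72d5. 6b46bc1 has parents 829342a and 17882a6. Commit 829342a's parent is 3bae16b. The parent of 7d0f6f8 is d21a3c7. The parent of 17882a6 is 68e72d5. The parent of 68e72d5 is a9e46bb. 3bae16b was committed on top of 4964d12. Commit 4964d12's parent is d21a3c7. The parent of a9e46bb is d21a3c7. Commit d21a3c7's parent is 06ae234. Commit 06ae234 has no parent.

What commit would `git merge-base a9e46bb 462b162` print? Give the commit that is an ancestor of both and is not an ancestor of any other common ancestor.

Ancestors of a9e46bb: {06ae234, a9e46bb, d21a3c7}.
Ancestors of 462b162: {06ae234, 462b162, 7d0f6f8, d21a3c7}.
Common ancestors: {06ae234, d21a3c7}.
Among these, d21a3c7 is not an ancestor of any other common ancestor — it is the merge base.

d21a3c7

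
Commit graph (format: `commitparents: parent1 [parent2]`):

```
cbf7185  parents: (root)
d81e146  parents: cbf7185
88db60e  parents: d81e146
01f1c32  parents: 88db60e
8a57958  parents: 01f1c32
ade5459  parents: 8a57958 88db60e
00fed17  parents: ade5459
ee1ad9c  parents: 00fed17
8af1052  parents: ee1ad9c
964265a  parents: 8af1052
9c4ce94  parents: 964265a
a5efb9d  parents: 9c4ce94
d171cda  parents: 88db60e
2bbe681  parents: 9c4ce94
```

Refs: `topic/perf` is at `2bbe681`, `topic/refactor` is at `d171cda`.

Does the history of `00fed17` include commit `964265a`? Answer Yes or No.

No

Ancestors of 00fed17: {00fed17, 01f1c32, 88db60e, 8a57958, ade5459, cbf7185, d81e146}.
964265a is not in that set, so it is not an ancestor of 00fed17.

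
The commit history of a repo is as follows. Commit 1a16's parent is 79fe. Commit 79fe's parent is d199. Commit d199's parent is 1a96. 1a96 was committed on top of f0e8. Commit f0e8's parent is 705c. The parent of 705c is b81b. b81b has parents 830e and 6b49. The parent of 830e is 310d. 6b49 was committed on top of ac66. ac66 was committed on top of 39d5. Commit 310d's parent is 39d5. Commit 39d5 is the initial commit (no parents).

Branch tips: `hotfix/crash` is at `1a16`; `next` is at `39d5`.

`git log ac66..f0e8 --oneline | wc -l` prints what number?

Reachable from f0e8: {310d, 39d5, 6b49, 705c, 830e, ac66, b81b, f0e8}.
Reachable from ac66: {39d5, ac66}.
In f0e8's history but not ac66's: {310d, 6b49, 705c, 830e, b81b, f0e8} — 6 commits.

6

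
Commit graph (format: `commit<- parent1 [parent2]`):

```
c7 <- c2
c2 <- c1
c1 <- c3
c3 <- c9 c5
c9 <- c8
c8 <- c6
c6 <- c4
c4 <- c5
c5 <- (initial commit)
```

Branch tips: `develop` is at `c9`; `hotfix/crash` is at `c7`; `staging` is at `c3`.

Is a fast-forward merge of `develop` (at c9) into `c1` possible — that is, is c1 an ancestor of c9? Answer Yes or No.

A fast-forward from c1 to c9 is possible iff c1 is an ancestor of c9.
Ancestors of c9: {c4, c5, c6, c8, c9}.
c1 is not among them, so fast-forward is not possible.

No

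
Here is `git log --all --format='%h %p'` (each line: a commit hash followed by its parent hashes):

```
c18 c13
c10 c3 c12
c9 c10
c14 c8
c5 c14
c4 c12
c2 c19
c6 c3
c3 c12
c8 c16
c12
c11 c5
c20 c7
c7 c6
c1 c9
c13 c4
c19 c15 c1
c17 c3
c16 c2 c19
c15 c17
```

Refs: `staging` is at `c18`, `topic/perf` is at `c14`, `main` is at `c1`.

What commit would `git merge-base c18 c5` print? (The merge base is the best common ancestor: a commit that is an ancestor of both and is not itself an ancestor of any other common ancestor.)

Ancestors of c18: {c12, c13, c18, c4}.
Ancestors of c5: {c1, c10, c12, c14, c15, c16, c17, c19, c2, c3, c5, c8, c9}.
Common ancestors: {c12}.
The only common ancestor is c12, so it is the merge base.

c12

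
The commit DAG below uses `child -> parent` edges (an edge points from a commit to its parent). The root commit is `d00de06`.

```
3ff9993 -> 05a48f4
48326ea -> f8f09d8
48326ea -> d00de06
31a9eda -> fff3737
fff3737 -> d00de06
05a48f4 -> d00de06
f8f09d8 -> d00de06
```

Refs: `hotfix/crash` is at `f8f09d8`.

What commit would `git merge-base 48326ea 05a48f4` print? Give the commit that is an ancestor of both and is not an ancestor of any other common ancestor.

d00de06

Ancestors of 48326ea: {48326ea, d00de06, f8f09d8}.
Ancestors of 05a48f4: {05a48f4, d00de06}.
Common ancestors: {d00de06}.
The only common ancestor is d00de06, so it is the merge base.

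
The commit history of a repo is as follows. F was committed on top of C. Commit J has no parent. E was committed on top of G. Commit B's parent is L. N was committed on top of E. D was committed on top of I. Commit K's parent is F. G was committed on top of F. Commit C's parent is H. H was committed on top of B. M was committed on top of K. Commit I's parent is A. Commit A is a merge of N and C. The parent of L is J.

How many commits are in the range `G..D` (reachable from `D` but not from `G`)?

Reachable from D: {A, B, C, D, E, F, G, H, I, J, L, N}.
Reachable from G: {B, C, F, G, H, J, L}.
In D's history but not G's: {A, D, E, I, N} — 5 commits.

5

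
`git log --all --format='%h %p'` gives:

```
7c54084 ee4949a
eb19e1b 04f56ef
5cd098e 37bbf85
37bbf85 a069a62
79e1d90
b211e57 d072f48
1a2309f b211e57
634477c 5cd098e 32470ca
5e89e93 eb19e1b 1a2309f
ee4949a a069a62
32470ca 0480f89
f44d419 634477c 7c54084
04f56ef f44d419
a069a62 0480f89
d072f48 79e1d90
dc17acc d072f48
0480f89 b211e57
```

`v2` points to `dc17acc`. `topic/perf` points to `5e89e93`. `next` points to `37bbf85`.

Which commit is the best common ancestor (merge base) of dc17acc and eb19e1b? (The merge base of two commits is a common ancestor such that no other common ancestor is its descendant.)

d072f48

Ancestors of dc17acc: {79e1d90, d072f48, dc17acc}.
Ancestors of eb19e1b: {0480f89, 04f56ef, 32470ca, 37bbf85, 5cd098e, 634477c, 79e1d90, 7c54084, a069a62, b211e57, d072f48, eb19e1b, ee4949a, f44d419}.
Common ancestors: {79e1d90, d072f48}.
Among these, d072f48 is not an ancestor of any other common ancestor — it is the merge base.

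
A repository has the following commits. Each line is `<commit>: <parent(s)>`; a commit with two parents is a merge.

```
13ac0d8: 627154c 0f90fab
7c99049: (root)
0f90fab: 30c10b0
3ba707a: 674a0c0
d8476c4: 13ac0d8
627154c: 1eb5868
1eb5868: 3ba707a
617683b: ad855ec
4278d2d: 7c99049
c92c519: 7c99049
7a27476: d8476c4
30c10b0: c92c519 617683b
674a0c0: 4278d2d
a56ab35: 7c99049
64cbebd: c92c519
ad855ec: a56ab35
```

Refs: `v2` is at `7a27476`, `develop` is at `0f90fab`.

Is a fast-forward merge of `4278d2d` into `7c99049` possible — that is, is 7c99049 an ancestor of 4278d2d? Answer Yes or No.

Yes

A fast-forward from 7c99049 to 4278d2d is possible iff 7c99049 is an ancestor of 4278d2d.
Ancestors of 4278d2d: {4278d2d, 7c99049}.
7c99049 is among them, so fast-forward is possible.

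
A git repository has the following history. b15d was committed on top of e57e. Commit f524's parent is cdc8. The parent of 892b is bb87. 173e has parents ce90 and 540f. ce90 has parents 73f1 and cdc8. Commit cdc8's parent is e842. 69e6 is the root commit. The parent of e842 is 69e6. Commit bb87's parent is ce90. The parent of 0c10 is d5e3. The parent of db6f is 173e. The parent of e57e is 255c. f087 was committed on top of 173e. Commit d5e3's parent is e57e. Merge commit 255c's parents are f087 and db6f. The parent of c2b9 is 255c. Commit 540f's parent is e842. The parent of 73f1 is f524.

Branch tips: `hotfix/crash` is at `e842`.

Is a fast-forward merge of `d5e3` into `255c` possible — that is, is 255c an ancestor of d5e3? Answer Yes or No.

Yes

A fast-forward from 255c to d5e3 is possible iff 255c is an ancestor of d5e3.
Ancestors of d5e3: {173e, 255c, 540f, 69e6, 73f1, cdc8, ce90, d5e3, db6f, e57e, e842, f087, f524}.
255c is among them, so fast-forward is possible.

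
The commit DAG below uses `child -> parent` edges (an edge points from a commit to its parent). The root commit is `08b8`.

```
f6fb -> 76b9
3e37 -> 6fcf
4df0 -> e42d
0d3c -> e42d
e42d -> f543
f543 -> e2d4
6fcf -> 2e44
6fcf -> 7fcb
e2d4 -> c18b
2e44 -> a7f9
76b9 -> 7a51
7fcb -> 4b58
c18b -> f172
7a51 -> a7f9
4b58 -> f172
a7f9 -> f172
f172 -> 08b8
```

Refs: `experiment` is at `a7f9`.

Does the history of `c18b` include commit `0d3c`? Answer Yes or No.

Ancestors of c18b: {08b8, c18b, f172}.
0d3c is not in that set, so it is not an ancestor of c18b.

No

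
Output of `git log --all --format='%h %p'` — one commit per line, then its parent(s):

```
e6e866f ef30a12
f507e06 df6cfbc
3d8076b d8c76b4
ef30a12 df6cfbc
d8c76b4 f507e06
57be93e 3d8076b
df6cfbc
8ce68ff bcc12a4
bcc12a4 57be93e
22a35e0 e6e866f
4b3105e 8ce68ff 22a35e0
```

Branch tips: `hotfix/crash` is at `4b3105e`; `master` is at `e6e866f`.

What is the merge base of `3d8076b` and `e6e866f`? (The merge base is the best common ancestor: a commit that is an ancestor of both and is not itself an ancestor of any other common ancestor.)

df6cfbc

Ancestors of 3d8076b: {3d8076b, d8c76b4, df6cfbc, f507e06}.
Ancestors of e6e866f: {df6cfbc, e6e866f, ef30a12}.
Common ancestors: {df6cfbc}.
The only common ancestor is df6cfbc, so it is the merge base.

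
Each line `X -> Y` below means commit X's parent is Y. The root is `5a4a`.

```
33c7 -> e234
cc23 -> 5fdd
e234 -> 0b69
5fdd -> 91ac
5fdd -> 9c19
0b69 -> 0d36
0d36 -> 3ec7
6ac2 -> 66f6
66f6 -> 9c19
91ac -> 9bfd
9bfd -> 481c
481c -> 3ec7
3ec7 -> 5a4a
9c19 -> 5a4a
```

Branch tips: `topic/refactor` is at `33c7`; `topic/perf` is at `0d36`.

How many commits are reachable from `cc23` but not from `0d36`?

Reachable from cc23: {3ec7, 481c, 5a4a, 5fdd, 91ac, 9bfd, 9c19, cc23}.
Reachable from 0d36: {0d36, 3ec7, 5a4a}.
In cc23's history but not 0d36's: {481c, 5fdd, 91ac, 9bfd, 9c19, cc23} — 6 commits.

6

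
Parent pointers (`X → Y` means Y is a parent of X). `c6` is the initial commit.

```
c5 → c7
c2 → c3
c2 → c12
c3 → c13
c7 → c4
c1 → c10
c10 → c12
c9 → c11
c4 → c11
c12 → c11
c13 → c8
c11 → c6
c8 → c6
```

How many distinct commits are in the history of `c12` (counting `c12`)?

Walking parent pointers from c12: reachable set = {c11, c12, c6}.
That is 3 commits.

3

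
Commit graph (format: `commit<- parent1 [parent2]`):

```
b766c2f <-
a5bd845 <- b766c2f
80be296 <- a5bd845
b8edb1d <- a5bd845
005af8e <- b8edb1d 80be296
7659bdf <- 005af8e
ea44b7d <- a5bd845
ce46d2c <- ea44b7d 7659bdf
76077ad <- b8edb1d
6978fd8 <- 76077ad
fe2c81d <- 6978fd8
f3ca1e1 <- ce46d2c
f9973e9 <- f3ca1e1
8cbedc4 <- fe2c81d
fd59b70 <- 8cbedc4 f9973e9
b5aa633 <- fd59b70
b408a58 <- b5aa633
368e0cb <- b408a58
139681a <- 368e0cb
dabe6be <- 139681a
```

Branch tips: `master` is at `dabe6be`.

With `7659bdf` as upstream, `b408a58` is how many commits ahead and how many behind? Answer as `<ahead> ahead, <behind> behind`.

Reachable from b408a58: {005af8e, 6978fd8, 76077ad, 7659bdf, 80be296, 8cbedc4, a5bd845, b408a58, b5aa633, b766c2f, b8edb1d, ce46d2c, ea44b7d, f3ca1e1, f9973e9, fd59b70, fe2c81d}.
Reachable from 7659bdf: {005af8e, 7659bdf, 80be296, a5bd845, b766c2f, b8edb1d}.
Only in b408a58's history (ahead): {6978fd8, 76077ad, 8cbedc4, b408a58, b5aa633, ce46d2c, ea44b7d, f3ca1e1, f9973e9, fd59b70, fe2c81d} — 11.
Only in 7659bdf's history (behind): {} — 0.

11 ahead, 0 behind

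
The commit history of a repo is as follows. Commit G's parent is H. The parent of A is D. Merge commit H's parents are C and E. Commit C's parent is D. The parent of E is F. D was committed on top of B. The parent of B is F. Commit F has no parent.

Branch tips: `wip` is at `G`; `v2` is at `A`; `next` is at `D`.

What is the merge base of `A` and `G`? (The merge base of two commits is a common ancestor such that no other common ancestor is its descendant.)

Ancestors of A: {A, B, D, F}.
Ancestors of G: {B, C, D, E, F, G, H}.
Common ancestors: {B, D, F}.
Among these, D is not an ancestor of any other common ancestor — it is the merge base.

D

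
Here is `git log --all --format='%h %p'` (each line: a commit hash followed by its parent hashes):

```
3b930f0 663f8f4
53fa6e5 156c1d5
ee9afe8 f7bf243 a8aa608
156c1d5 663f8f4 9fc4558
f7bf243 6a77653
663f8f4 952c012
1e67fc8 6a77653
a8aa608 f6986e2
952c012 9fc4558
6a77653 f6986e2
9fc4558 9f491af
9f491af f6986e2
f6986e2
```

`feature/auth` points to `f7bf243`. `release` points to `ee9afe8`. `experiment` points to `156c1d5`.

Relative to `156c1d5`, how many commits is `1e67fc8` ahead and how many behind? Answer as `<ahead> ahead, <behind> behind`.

Reachable from 1e67fc8: {1e67fc8, 6a77653, f6986e2}.
Reachable from 156c1d5: {156c1d5, 663f8f4, 952c012, 9f491af, 9fc4558, f6986e2}.
Only in 1e67fc8's history (ahead): {1e67fc8, 6a77653} — 2.
Only in 156c1d5's history (behind): {156c1d5, 663f8f4, 952c012, 9f491af, 9fc4558} — 5.

2 ahead, 5 behind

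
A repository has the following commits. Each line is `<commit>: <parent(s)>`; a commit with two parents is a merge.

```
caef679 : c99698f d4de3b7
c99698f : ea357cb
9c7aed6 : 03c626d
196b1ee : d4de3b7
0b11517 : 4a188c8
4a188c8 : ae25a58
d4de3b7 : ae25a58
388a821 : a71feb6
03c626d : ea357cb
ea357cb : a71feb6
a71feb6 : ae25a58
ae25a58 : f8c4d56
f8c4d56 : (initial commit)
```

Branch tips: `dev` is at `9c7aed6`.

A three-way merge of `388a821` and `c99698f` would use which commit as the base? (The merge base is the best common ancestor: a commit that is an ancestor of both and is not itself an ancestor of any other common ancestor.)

Ancestors of 388a821: {388a821, a71feb6, ae25a58, f8c4d56}.
Ancestors of c99698f: {a71feb6, ae25a58, c99698f, ea357cb, f8c4d56}.
Common ancestors: {a71feb6, ae25a58, f8c4d56}.
Among these, a71feb6 is not an ancestor of any other common ancestor — it is the merge base.

a71feb6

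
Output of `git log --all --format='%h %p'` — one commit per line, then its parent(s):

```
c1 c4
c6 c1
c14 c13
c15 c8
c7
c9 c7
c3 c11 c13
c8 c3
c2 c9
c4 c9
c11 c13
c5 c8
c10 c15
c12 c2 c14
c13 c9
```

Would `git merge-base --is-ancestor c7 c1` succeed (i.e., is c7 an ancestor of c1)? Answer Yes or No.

Ancestors of c1 (commits reachable by following parents): {c1, c4, c7, c9}.
c7 is in that set, so it is an ancestor of c1.

Yes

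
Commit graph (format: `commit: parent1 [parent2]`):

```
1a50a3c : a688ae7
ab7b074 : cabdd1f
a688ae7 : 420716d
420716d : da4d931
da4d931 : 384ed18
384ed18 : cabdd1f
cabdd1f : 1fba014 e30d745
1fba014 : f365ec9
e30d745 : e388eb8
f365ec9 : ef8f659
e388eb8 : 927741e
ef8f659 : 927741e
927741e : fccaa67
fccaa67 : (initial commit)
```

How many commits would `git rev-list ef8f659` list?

3

Walking parent pointers from ef8f659: reachable set = {927741e, ef8f659, fccaa67}.
That is 3 commits.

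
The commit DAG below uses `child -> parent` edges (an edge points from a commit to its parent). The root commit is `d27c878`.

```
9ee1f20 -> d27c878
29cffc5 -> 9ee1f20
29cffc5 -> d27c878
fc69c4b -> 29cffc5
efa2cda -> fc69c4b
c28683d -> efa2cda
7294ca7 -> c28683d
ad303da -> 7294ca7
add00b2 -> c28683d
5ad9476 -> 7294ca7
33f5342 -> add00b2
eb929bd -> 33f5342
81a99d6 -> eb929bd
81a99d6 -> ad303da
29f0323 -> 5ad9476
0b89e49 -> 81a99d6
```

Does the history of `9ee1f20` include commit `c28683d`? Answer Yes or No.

Ancestors of 9ee1f20: {9ee1f20, d27c878}.
c28683d is not in that set, so it is not an ancestor of 9ee1f20.

No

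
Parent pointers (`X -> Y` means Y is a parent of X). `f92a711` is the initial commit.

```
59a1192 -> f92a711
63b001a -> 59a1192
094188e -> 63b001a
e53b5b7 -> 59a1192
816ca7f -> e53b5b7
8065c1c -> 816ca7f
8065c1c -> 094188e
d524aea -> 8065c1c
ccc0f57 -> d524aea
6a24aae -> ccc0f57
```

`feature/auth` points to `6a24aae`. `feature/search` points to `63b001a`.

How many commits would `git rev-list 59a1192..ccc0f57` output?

Reachable from ccc0f57: {094188e, 59a1192, 63b001a, 8065c1c, 816ca7f, ccc0f57, d524aea, e53b5b7, f92a711}.
Reachable from 59a1192: {59a1192, f92a711}.
In ccc0f57's history but not 59a1192's: {094188e, 63b001a, 8065c1c, 816ca7f, ccc0f57, d524aea, e53b5b7} — 7 commits.

7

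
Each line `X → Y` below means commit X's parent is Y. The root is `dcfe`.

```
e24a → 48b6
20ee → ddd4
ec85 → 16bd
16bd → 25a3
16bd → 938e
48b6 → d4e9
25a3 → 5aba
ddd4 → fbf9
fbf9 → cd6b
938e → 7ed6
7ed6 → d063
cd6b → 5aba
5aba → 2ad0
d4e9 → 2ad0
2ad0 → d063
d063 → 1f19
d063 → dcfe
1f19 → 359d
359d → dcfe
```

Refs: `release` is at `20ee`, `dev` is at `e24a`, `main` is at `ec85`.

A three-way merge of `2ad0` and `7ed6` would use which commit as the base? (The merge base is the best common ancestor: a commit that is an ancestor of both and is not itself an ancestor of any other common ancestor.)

Ancestors of 2ad0: {1f19, 2ad0, 359d, d063, dcfe}.
Ancestors of 7ed6: {1f19, 359d, 7ed6, d063, dcfe}.
Common ancestors: {1f19, 359d, d063, dcfe}.
Among these, d063 is not an ancestor of any other common ancestor — it is the merge base.

d063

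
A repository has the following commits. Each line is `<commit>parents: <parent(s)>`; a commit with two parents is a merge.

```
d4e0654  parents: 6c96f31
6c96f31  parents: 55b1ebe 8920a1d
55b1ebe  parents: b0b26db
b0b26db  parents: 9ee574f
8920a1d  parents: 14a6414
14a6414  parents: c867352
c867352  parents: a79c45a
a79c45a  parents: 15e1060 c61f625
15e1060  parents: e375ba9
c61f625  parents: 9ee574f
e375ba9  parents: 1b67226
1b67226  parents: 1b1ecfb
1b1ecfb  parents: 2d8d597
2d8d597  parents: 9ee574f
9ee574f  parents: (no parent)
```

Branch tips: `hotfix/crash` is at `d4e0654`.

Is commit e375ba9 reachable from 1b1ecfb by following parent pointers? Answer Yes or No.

No

Ancestors of 1b1ecfb: {1b1ecfb, 2d8d597, 9ee574f}.
e375ba9 is not in that set, so it is not an ancestor of 1b1ecfb.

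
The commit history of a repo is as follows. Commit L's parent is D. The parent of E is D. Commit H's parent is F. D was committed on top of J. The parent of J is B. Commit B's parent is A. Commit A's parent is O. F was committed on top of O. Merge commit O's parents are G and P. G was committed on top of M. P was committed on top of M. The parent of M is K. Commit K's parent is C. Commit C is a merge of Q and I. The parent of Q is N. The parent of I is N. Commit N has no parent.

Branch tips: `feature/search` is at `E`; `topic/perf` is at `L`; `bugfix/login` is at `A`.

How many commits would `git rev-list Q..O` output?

7

Reachable from O: {C, G, I, K, M, N, O, P, Q}.
Reachable from Q: {N, Q}.
In O's history but not Q's: {C, G, I, K, M, O, P} — 7 commits.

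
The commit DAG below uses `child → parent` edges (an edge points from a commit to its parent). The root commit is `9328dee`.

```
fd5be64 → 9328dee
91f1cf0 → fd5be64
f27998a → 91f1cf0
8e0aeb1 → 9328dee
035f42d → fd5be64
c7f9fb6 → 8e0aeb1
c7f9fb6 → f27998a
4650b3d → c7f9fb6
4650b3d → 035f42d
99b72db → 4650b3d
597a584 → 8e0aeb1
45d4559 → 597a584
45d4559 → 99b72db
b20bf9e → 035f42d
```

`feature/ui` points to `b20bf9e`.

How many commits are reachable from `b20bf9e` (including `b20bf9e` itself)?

Walking parent pointers from b20bf9e: reachable set = {035f42d, 9328dee, b20bf9e, fd5be64}.
That is 4 commits.

4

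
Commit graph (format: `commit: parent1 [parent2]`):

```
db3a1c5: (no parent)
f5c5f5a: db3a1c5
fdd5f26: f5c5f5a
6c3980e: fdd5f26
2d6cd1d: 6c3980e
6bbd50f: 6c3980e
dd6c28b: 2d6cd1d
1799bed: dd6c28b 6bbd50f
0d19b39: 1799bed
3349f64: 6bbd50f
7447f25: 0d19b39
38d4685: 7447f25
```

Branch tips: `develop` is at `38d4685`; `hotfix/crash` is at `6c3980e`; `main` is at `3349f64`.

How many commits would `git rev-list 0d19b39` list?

9

Walking parent pointers from 0d19b39: reachable set = {0d19b39, 1799bed, 2d6cd1d, 6bbd50f, 6c3980e, db3a1c5, dd6c28b, f5c5f5a, fdd5f26}.
That is 9 commits.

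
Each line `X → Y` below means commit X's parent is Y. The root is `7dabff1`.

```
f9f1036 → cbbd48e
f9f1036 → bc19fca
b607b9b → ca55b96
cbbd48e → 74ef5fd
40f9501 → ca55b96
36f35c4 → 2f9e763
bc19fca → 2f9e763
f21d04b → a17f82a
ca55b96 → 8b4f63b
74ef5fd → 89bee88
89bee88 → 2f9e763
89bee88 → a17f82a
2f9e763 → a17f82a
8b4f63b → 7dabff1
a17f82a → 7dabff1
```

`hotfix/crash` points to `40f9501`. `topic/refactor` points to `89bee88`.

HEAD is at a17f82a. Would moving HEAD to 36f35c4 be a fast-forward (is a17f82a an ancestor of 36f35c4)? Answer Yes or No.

Yes

A fast-forward from a17f82a to 36f35c4 is possible iff a17f82a is an ancestor of 36f35c4.
Ancestors of 36f35c4: {2f9e763, 36f35c4, 7dabff1, a17f82a}.
a17f82a is among them, so fast-forward is possible.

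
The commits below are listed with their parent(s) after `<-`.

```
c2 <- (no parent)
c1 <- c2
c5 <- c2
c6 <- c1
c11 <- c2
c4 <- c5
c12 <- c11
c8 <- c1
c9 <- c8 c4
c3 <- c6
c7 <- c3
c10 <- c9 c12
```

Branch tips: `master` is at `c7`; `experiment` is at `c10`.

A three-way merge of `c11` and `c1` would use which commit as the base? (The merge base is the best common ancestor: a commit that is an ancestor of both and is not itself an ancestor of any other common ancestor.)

c2

Ancestors of c11: {c11, c2}.
Ancestors of c1: {c1, c2}.
Common ancestors: {c2}.
The only common ancestor is c2, so it is the merge base.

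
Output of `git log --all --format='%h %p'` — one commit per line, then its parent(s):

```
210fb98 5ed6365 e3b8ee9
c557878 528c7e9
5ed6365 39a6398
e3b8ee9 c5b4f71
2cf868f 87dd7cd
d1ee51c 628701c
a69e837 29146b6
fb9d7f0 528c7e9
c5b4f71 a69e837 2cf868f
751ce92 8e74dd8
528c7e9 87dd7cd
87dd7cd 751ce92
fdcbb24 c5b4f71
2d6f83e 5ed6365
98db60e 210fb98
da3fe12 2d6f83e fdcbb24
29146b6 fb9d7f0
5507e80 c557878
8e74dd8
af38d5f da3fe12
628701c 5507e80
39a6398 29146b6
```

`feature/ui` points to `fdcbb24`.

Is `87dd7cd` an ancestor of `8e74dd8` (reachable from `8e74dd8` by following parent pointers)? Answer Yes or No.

Ancestors of 8e74dd8: {8e74dd8}.
87dd7cd is not in that set, so it is not an ancestor of 8e74dd8.

No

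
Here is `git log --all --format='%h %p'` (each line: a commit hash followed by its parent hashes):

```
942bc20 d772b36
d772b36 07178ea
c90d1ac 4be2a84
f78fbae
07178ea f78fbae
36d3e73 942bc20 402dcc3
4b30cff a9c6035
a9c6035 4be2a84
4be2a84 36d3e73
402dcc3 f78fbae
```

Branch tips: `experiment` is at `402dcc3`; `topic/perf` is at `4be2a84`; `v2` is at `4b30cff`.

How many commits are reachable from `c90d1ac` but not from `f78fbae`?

Reachable from c90d1ac: {07178ea, 36d3e73, 402dcc3, 4be2a84, 942bc20, c90d1ac, d772b36, f78fbae}.
Reachable from f78fbae: {f78fbae}.
In c90d1ac's history but not f78fbae's: {07178ea, 36d3e73, 402dcc3, 4be2a84, 942bc20, c90d1ac, d772b36} — 7 commits.

7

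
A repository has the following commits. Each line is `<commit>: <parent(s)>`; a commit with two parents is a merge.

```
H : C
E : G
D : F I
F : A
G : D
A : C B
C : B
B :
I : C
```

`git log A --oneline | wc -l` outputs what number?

3

Walking parent pointers from A: reachable set = {A, B, C}.
That is 3 commits.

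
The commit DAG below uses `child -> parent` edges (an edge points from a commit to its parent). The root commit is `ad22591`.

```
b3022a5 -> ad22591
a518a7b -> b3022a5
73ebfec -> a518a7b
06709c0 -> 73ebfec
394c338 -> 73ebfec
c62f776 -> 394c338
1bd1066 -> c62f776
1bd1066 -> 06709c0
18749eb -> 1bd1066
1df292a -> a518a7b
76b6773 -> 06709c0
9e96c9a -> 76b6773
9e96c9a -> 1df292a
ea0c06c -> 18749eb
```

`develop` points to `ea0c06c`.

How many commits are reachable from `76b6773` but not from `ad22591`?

5

Reachable from 76b6773: {06709c0, 73ebfec, 76b6773, a518a7b, ad22591, b3022a5}.
Reachable from ad22591: {ad22591}.
In 76b6773's history but not ad22591's: {06709c0, 73ebfec, 76b6773, a518a7b, b3022a5} — 5 commits.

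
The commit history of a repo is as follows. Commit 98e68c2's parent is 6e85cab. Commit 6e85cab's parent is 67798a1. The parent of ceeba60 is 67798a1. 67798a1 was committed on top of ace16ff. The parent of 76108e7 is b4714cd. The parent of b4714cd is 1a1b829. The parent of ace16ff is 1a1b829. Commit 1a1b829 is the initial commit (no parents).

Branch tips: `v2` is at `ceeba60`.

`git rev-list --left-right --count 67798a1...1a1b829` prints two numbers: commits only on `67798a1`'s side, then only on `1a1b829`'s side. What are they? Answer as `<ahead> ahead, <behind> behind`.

2 ahead, 0 behind

Reachable from 67798a1: {1a1b829, 67798a1, ace16ff}.
Reachable from 1a1b829: {1a1b829}.
Only in 67798a1's history (ahead): {67798a1, ace16ff} — 2.
Only in 1a1b829's history (behind): {} — 0.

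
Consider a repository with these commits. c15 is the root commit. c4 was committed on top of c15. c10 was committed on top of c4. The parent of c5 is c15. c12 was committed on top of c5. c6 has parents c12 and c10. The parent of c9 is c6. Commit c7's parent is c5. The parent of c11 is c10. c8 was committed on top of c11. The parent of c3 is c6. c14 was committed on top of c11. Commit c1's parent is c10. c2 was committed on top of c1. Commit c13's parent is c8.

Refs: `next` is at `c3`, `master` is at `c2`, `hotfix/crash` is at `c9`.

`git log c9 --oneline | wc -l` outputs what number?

Walking parent pointers from c9: reachable set = {c10, c12, c15, c4, c5, c6, c9}.
That is 7 commits.

7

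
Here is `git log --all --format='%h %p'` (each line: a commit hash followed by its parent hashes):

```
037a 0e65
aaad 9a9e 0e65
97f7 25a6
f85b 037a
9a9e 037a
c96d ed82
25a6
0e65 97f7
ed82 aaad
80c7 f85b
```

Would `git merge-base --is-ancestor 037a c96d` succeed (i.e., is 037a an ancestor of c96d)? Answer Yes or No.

Yes

Ancestors of c96d (commits reachable by following parents): {037a, 0e65, 25a6, 97f7, 9a9e, aaad, c96d, ed82}.
037a is in that set, so it is an ancestor of c96d.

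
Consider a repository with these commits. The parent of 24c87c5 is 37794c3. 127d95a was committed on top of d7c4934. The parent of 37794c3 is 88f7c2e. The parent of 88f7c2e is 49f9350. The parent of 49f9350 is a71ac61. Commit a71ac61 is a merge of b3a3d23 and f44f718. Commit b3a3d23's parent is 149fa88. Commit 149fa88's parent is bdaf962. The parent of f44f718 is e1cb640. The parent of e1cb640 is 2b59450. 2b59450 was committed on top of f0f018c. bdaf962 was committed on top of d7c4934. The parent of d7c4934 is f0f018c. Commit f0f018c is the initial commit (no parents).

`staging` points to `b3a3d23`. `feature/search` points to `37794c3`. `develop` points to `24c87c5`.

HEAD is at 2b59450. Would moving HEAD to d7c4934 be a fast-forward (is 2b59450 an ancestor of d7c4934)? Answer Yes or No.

No

A fast-forward from 2b59450 to d7c4934 is possible iff 2b59450 is an ancestor of d7c4934.
Ancestors of d7c4934: {d7c4934, f0f018c}.
2b59450 is not among them, so fast-forward is not possible.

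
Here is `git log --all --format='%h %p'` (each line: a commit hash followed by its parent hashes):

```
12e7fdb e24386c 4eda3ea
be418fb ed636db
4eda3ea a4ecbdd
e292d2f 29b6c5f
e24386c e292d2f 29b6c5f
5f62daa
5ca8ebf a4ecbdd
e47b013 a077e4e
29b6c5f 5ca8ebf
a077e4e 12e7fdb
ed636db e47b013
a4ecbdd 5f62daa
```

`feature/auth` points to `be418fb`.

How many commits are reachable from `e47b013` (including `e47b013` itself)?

10

Walking parent pointers from e47b013: reachable set = {12e7fdb, 29b6c5f, 4eda3ea, 5ca8ebf, 5f62daa, a077e4e, a4ecbdd, e24386c, e292d2f, e47b013}.
That is 10 commits.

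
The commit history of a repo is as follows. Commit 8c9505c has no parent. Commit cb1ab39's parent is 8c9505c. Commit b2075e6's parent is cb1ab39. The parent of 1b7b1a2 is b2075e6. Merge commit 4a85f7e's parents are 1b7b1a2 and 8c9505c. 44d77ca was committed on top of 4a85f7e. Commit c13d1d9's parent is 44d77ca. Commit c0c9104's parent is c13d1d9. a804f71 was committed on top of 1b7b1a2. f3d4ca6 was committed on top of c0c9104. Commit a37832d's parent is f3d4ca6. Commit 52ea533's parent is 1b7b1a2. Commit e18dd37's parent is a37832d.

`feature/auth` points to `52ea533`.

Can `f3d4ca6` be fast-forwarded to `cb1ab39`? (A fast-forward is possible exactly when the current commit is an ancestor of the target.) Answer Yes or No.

No

A fast-forward from f3d4ca6 to cb1ab39 is possible iff f3d4ca6 is an ancestor of cb1ab39.
Ancestors of cb1ab39: {8c9505c, cb1ab39}.
f3d4ca6 is not among them, so fast-forward is not possible.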